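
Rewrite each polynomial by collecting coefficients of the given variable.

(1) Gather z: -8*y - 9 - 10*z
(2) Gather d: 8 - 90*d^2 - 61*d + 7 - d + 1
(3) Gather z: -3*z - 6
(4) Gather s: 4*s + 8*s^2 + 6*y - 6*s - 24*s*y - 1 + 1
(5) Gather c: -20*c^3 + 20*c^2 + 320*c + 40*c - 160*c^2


(1) = -8*y - 10*z - 9
(2) = -90*d^2 - 62*d + 16
(3) = -3*z - 6
(4) = 8*s^2 + s*(-24*y - 2) + 6*y
(5) = -20*c^3 - 140*c^2 + 360*c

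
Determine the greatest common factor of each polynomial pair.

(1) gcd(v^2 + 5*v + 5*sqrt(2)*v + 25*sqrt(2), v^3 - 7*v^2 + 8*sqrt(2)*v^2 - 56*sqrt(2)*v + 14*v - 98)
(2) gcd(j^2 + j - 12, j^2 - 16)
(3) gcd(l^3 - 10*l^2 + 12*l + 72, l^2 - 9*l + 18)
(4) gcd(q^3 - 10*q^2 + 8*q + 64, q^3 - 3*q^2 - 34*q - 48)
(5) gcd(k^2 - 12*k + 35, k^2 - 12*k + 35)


(1) = gcd((v + 5)*(v + 5*sqrt(2)), (v - 7)*(v + sqrt(2))*(v + 7*sqrt(2))) = 1
(2) = j + 4
(3) = l - 6
(4) = q^2 - 6*q - 16
(5) = gcd((k - 7)*(k - 5), (k - 7)*(k - 5)) = k^2 - 12*k + 35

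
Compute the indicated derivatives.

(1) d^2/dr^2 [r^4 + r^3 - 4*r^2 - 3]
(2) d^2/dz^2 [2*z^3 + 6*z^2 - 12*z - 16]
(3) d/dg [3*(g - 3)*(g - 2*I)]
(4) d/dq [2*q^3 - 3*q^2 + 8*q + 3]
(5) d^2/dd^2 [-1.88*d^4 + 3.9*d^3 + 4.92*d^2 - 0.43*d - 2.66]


(1) = 12*r^2 + 6*r - 8
(2) = 12*z + 12
(3) = 6*g - 9 - 6*I
(4) = 6*q^2 - 6*q + 8
(5) = -22.56*d^2 + 23.4*d + 9.84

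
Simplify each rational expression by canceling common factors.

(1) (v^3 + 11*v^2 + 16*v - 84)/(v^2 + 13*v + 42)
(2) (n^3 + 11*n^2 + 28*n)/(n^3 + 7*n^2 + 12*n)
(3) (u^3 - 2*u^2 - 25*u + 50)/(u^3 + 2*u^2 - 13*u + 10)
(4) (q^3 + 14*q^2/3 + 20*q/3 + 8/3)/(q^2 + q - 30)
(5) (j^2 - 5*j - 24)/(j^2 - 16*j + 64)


(1) = v - 2
(2) = (n + 7)/(n + 3)
(3) = (u - 5)/(u - 1)
(4) = (3*q^3 + 14*q^2 + 20*q + 8)/(3*q^2 + 3*q - 90)
(5) = (j + 3)/(j - 8)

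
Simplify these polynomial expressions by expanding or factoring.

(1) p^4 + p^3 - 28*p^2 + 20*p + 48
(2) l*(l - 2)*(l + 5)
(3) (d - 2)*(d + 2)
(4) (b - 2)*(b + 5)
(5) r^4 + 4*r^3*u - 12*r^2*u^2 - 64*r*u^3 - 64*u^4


(1) = (p - 4)*(p - 2)*(p + 1)*(p + 6)
(2) = l^3 + 3*l^2 - 10*l
(3) = d^2 - 4
(4) = b^2 + 3*b - 10
(5) = (r - 4*u)*(r + 2*u)^2*(r + 4*u)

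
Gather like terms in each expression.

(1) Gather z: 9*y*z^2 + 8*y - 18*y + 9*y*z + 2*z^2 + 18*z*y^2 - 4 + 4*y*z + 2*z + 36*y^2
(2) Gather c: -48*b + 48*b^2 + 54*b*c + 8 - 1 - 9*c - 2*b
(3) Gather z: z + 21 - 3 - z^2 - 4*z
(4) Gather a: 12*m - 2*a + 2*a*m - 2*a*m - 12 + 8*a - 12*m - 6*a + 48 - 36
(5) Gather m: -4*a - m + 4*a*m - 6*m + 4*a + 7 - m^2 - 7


(1) = 36*y^2 - 10*y + z^2*(9*y + 2) + z*(18*y^2 + 13*y + 2) - 4
(2) = 48*b^2 - 50*b + c*(54*b - 9) + 7
(3) = -z^2 - 3*z + 18
(4) = 0
(5) = -m^2 + m*(4*a - 7)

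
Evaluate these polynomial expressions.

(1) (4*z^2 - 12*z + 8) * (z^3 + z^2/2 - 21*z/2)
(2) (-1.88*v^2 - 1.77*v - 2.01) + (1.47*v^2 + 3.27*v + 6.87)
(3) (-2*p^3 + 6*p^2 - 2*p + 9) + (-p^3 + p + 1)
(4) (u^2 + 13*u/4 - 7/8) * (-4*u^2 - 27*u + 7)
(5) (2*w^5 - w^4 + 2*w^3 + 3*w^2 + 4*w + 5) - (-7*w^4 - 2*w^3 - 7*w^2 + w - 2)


(1) = 4*z^5 - 10*z^4 - 40*z^3 + 130*z^2 - 84*z
(2) = -0.41*v^2 + 1.5*v + 4.86
(3) = -3*p^3 + 6*p^2 - p + 10
(4) = -4*u^4 - 40*u^3 - 309*u^2/4 + 371*u/8 - 49/8
(5) = 2*w^5 + 6*w^4 + 4*w^3 + 10*w^2 + 3*w + 7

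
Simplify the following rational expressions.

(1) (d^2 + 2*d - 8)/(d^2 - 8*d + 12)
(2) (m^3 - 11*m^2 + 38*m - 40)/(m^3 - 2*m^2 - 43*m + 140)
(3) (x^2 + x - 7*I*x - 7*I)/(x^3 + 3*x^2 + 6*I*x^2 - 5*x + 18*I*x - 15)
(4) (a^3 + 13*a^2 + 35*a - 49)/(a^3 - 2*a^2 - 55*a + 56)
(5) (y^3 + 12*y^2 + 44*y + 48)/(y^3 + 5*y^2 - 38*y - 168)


(1) = (d + 4)/(d - 6)
(2) = (m - 2)/(m + 7)
(3) = (x^2 + x*(1 - 7*I) - 7*I)/(x^3 + x^2*(3 + 6*I) + x*(-5 + 18*I) - 15)
(4) = (a + 7)/(a - 8)
(5) = (y^2 + 8*y + 12)/(y^2 + y - 42)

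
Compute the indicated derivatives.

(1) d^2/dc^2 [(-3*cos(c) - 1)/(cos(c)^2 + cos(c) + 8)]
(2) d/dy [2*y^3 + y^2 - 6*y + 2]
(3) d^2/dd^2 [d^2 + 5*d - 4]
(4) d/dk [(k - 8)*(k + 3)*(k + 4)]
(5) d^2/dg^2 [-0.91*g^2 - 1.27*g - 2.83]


(1) = 2*(27*(1 - cos(2*c))^2*cos(c) + (1 - cos(2*c))^2 + 841*cos(c) - 118*cos(2*c) - 123*cos(3*c) - 6*cos(5*c) + 126)/(2*cos(c) + cos(2*c) + 17)^3
(2) = 6*y^2 + 2*y - 6
(3) = 2
(4) = 3*k^2 - 2*k - 44
(5) = -1.82000000000000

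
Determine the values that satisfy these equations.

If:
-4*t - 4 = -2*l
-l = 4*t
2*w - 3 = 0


Then:
l = 4/3
t = -1/3
w = 3/2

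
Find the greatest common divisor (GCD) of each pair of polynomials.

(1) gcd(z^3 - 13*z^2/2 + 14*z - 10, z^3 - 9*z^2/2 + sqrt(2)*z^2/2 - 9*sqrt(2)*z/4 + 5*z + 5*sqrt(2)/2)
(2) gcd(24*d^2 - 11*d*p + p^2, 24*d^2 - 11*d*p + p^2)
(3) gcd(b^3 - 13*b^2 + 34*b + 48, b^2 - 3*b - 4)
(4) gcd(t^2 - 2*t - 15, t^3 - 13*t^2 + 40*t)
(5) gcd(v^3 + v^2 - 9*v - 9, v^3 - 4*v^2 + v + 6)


(1) = gcd((z - 5/2)*(z - 2)^2, (z - 5/2)*(z - 2)*(z + sqrt(2)/2)) = z^2 - 9*z/2 + 5
(2) = 24*d^2 - 11*d*p + p^2
(3) = b + 1
(4) = t - 5
(5) = gcd((v - 3)*(v + 1)*(v + 3), (v - 3)*(v - 2)*(v + 1)) = v^2 - 2*v - 3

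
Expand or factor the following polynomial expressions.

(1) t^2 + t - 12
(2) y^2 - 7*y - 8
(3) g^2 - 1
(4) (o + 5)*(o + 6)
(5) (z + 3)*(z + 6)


(1) = (t - 3)*(t + 4)
(2) = (y - 8)*(y + 1)
(3) = (g - 1)*(g + 1)
(4) = o^2 + 11*o + 30
(5) = z^2 + 9*z + 18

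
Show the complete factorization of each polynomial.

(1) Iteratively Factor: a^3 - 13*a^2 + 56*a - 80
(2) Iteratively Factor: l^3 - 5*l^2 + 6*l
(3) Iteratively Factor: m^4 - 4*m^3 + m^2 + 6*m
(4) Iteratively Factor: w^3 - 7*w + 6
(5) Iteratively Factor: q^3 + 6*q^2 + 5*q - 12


(1) = (a - 5)*(a^2 - 8*a + 16) = (a - 5)*(a - 4)*(a - 4)
(2) = (l - 3)*(l^2 - 2*l) = l*(l - 3)*(l - 2)
(3) = (m + 1)*(m^3 - 5*m^2 + 6*m) = (m - 3)*(m + 1)*(m^2 - 2*m) = (m - 3)*(m - 2)*(m + 1)*(m)
(4) = (w - 2)*(w^2 + 2*w - 3) = (w - 2)*(w - 1)*(w + 3)
(5) = (q + 3)*(q^2 + 3*q - 4) = (q + 3)*(q + 4)*(q - 1)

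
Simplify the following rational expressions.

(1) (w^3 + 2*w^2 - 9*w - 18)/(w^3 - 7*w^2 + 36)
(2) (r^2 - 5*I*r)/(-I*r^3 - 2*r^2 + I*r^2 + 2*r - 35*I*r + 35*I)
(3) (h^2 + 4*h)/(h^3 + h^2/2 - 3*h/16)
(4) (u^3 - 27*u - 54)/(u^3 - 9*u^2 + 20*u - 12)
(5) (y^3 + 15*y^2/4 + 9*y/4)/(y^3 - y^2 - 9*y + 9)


(1) = (w + 3)/(w - 6)
(2) = (I*r^2 + 5*r)/(r^3 + r^2*(-1 - 2*I) + r*(35 + 2*I) - 35)
(3) = (16*h + 64)/(16*h^2 + 8*h - 3)
(4) = (u^2 + 6*u + 9)/(u^2 - 3*u + 2)
(5) = (4*y^2 + 3*y)/(4*y^2 - 16*y + 12)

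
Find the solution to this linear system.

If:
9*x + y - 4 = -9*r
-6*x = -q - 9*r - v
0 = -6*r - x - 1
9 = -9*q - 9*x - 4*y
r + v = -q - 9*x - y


Then:
q = -2504/477
r = -2/53
v = 452/477
x = -41/53
y = 599/53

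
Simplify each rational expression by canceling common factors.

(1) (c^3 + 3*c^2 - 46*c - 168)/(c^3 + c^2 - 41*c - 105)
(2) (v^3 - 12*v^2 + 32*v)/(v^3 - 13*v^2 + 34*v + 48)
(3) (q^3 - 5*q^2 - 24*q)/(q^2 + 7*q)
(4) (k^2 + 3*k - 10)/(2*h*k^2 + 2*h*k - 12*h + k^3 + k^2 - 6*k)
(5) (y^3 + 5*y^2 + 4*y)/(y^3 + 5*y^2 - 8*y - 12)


(1) = (c^2 + 10*c + 24)/(c^2 + 8*c + 15)
(2) = (v^2 - 4*v)/(v^2 - 5*v - 6)
(3) = (q^2 - 5*q - 24)/(q + 7)
(4) = (k + 5)/(2*h*k + 6*h + k^2 + 3*k)
(5) = (y^2 + 4*y)/(y^2 + 4*y - 12)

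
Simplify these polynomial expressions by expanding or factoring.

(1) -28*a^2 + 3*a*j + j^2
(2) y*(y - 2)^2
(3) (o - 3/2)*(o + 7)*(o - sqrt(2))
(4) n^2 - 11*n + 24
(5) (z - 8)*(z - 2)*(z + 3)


(1) = (-4*a + j)*(7*a + j)
(2) = y^3 - 4*y^2 + 4*y
(3) = o^3 - sqrt(2)*o^2 + 11*o^2/2 - 21*o/2 - 11*sqrt(2)*o/2 + 21*sqrt(2)/2
(4) = (n - 8)*(n - 3)
(5) = z^3 - 7*z^2 - 14*z + 48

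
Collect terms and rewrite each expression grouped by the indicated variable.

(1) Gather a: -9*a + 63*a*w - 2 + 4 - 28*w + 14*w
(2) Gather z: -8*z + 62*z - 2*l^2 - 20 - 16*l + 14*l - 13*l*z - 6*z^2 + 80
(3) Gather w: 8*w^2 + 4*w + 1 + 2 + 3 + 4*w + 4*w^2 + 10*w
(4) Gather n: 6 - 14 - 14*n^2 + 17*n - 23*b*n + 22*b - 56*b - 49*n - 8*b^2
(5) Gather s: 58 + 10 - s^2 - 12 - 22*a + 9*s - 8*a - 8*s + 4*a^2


(1) = a*(63*w - 9) - 14*w + 2
(2) = -2*l^2 - 2*l - 6*z^2 + z*(54 - 13*l) + 60
(3) = 12*w^2 + 18*w + 6
(4) = -8*b^2 - 34*b - 14*n^2 + n*(-23*b - 32) - 8
(5) = 4*a^2 - 30*a - s^2 + s + 56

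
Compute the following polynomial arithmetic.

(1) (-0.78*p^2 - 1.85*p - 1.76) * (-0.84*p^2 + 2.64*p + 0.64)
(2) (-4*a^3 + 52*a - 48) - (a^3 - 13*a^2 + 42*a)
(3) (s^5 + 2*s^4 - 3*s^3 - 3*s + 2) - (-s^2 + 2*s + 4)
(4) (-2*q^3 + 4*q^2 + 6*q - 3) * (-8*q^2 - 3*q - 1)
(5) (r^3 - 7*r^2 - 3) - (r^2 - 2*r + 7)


(1) = 0.6552*p^4 - 0.5052*p^3 - 3.9048*p^2 - 5.8304*p - 1.1264
(2) = -5*a^3 + 13*a^2 + 10*a - 48
(3) = s^5 + 2*s^4 - 3*s^3 + s^2 - 5*s - 2
(4) = 16*q^5 - 26*q^4 - 58*q^3 + 2*q^2 + 3*q + 3
(5) = r^3 - 8*r^2 + 2*r - 10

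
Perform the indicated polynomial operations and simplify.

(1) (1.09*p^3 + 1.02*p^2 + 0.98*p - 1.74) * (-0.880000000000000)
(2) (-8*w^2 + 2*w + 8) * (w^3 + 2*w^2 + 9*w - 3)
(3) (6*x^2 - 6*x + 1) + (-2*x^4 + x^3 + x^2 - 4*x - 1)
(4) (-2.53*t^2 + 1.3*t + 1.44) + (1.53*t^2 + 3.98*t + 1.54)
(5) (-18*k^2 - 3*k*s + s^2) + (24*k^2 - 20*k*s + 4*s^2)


(1) = -0.9592*p^3 - 0.8976*p^2 - 0.8624*p + 1.5312
(2) = -8*w^5 - 14*w^4 - 60*w^3 + 58*w^2 + 66*w - 24
(3) = -2*x^4 + x^3 + 7*x^2 - 10*x
(4) = -1.0*t^2 + 5.28*t + 2.98
(5) = 6*k^2 - 23*k*s + 5*s^2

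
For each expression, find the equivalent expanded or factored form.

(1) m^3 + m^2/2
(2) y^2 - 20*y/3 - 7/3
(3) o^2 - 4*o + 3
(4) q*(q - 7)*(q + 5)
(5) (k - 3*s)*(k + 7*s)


(1) = m^2*(m + 1/2)
(2) = (y - 7)*(y + 1/3)
(3) = (o - 3)*(o - 1)
(4) = q^3 - 2*q^2 - 35*q
(5) = k^2 + 4*k*s - 21*s^2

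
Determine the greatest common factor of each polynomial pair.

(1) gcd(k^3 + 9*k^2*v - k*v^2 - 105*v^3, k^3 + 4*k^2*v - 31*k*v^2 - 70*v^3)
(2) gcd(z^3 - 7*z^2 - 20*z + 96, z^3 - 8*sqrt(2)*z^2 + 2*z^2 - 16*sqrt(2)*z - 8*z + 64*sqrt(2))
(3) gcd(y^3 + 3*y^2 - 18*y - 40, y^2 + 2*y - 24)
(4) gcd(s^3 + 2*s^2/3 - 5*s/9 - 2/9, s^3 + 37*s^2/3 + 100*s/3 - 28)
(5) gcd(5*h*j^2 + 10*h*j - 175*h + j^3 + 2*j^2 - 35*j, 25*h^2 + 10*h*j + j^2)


(1) = gcd((k - 3*v)*(k + 5*v)*(k + 7*v), (k - 5*v)*(k + 2*v)*(k + 7*v)) = k + 7*v
(2) = z + 4
(3) = y - 4
(4) = gcd((s - 2/3)*(s + 1/3)*(s + 1), (s - 2/3)*(s + 6)*(s + 7)) = s - 2/3
(5) = 5*h + j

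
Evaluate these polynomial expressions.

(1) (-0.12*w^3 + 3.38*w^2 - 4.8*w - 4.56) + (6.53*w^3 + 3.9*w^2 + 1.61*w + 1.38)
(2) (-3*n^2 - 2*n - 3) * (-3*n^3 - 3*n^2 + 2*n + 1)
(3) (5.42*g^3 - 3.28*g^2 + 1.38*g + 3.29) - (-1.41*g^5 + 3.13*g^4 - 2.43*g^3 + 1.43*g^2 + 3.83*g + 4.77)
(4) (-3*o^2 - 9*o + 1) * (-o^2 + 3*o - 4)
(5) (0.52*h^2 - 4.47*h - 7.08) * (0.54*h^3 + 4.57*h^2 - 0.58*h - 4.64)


(1) = 6.41*w^3 + 7.28*w^2 - 3.19*w - 3.18
(2) = 9*n^5 + 15*n^4 + 9*n^3 + 2*n^2 - 8*n - 3
(3) = 1.41*g^5 - 3.13*g^4 + 7.85*g^3 - 4.71*g^2 - 2.45*g - 1.48
(4) = 3*o^4 - 16*o^2 + 39*o - 4
(5) = 0.2808*h^5 - 0.0374*h^4 - 24.5527*h^3 - 32.1758*h^2 + 24.8472*h + 32.8512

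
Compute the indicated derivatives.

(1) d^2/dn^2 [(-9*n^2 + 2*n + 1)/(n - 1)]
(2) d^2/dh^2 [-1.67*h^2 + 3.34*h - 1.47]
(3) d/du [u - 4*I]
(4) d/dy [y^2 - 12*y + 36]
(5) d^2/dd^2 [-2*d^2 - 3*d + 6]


(1) = -12/(n^3 - 3*n^2 + 3*n - 1)
(2) = -3.34000000000000
(3) = 1
(4) = 2*y - 12
(5) = -4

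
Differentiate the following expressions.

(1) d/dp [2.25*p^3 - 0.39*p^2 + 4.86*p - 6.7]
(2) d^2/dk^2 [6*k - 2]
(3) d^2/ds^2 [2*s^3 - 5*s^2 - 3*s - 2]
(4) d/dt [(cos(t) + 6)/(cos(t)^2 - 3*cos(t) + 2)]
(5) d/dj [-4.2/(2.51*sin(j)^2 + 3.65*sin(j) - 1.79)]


(1) = 6.75*p^2 - 0.78*p + 4.86
(2) = 0
(3) = 12*s - 10
(4) = (cos(t)^2 + 12*cos(t) - 20)*sin(t)/(cos(t)^2 - 3*cos(t) + 2)^2
(5) = (21.084*sin(j) + 15.33)*cos(j)/(2.51*sin(j)^2 + 3.65*sin(j) - 1.79)^2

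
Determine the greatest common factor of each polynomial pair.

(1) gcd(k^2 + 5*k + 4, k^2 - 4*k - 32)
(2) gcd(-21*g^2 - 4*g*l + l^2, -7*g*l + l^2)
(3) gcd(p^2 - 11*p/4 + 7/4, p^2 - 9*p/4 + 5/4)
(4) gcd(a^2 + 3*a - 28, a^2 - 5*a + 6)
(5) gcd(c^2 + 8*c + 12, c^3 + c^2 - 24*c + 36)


(1) = gcd((k + 1)*(k + 4), (k - 8)*(k + 4)) = k + 4
(2) = 7*g - l
(3) = gcd((p - 7/4)*(p - 1), (p - 5/4)*(p - 1)) = p - 1
(4) = 1
(5) = gcd((c + 2)*(c + 6), (c - 3)*(c - 2)*(c + 6)) = c + 6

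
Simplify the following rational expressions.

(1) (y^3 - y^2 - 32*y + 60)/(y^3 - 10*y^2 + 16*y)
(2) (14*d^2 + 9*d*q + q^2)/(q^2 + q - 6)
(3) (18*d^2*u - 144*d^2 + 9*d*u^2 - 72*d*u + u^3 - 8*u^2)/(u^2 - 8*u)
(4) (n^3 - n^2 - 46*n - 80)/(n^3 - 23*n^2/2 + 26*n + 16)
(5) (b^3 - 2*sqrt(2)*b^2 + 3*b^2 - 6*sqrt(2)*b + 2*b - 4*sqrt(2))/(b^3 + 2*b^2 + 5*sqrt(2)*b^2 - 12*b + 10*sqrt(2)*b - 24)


(1) = (y^2 + y - 30)/(y^2 - 8*y)
(2) = (14*d^2 + 9*d*q + q^2)/(q^2 + q - 6)
(3) = (18*d^2 + 9*d*u + u^2)/u
(4) = (2*n^2 + 14*n + 20)/(2*n^2 - 7*n - 4)
(5) = (b^2 + b*(1 - 2*sqrt(2)) - 2*sqrt(2))/(b^2 + 5*sqrt(2)*b - 12)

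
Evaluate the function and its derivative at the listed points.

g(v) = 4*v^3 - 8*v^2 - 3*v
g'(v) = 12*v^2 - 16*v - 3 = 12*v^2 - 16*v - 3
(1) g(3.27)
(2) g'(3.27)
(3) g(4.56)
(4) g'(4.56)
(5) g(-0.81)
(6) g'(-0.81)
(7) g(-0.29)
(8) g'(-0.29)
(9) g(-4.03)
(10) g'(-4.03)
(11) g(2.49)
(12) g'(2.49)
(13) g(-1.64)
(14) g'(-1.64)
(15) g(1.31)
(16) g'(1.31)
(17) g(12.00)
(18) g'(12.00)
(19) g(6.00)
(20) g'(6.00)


(1) = 44.51
(2) = 72.99
(3) = 199.25
(4) = 173.56
(5) = -4.94
(6) = 17.83
(7) = 0.10
(8) = 2.65
(9) = -379.64
(10) = 256.37
(11) = 4.68
(12) = 31.56
(13) = -34.24
(14) = 55.52
(15) = -8.67
(16) = -3.37
(17) = 5724.00
(18) = 1533.00
(19) = 558.00
(20) = 333.00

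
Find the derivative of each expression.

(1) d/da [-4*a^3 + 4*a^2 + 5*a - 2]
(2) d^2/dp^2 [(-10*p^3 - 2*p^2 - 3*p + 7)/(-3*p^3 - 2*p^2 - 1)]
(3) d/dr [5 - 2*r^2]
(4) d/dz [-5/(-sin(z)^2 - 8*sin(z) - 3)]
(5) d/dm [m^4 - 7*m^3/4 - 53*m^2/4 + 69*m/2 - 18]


(1) = -12*a^2 + 8*a + 5
(2) = 2*(-42*p^6 + 81*p^5 - 504*p^4 - 386*p^3 - 150*p^2 + 75*p + 16)/(27*p^9 + 54*p^8 + 36*p^7 + 35*p^6 + 36*p^5 + 12*p^4 + 9*p^3 + 6*p^2 + 1)
(3) = -4*r
(4) = -10*(sin(z) + 4)*cos(z)/(sin(z)^2 + 8*sin(z) + 3)^2
(5) = 4*m^3 - 21*m^2/4 - 53*m/2 + 69/2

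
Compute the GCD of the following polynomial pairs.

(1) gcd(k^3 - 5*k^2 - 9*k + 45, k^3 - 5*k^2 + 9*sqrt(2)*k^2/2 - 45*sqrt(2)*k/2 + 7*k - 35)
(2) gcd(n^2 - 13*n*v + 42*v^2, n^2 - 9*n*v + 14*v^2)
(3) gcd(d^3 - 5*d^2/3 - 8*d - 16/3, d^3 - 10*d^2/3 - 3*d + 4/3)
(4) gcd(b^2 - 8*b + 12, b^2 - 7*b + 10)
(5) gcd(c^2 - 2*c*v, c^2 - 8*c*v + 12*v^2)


(1) = k - 5
(2) = -n + 7*v
(3) = d^2 - 3*d - 4
(4) = b - 2
(5) = gcd(c*(c - 2*v), (c - 6*v)*(c - 2*v)) = -c + 2*v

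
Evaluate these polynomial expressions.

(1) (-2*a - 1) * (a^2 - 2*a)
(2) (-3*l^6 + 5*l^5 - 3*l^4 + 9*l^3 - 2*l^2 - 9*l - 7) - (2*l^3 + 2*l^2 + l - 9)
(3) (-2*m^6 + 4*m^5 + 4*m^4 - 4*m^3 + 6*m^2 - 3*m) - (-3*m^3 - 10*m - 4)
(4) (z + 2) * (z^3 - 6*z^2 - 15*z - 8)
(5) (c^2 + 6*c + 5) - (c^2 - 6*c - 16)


(1) = -2*a^3 + 3*a^2 + 2*a
(2) = -3*l^6 + 5*l^5 - 3*l^4 + 7*l^3 - 4*l^2 - 10*l + 2
(3) = -2*m^6 + 4*m^5 + 4*m^4 - m^3 + 6*m^2 + 7*m + 4
(4) = z^4 - 4*z^3 - 27*z^2 - 38*z - 16
(5) = 12*c + 21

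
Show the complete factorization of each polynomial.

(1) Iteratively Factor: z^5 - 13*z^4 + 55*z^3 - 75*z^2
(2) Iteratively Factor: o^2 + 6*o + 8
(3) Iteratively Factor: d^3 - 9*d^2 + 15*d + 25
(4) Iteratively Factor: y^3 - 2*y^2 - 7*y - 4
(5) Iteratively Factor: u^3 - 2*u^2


(1) = (z)*(z^4 - 13*z^3 + 55*z^2 - 75*z) = z*(z - 5)*(z^3 - 8*z^2 + 15*z) = z^2*(z - 5)*(z^2 - 8*z + 15) = z^2*(z - 5)^2*(z - 3)
(2) = (o + 2)*(o + 4)
(3) = (d - 5)*(d^2 - 4*d - 5) = (d - 5)^2*(d + 1)
(4) = (y + 1)*(y^2 - 3*y - 4) = (y + 1)^2*(y - 4)
(5) = (u - 2)*(u^2) = u*(u - 2)*(u)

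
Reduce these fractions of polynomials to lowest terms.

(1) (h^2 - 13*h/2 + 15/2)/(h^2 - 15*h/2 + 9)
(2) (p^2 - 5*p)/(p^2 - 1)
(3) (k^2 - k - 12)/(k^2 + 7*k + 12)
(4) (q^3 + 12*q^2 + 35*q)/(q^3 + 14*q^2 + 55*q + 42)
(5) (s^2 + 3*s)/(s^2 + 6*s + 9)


(1) = (h - 5)/(h - 6)
(2) = (p^2 - 5*p)/(p^2 - 1)
(3) = (k - 4)/(k + 4)
(4) = (q^2 + 5*q)/(q^2 + 7*q + 6)
(5) = s/(s + 3)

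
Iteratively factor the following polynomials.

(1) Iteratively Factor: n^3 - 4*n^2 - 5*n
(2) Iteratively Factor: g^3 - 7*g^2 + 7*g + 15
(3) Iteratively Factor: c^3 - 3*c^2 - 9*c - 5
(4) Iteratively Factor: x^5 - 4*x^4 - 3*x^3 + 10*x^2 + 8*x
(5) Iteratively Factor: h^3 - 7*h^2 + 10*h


(1) = (n - 5)*(n^2 + n) = (n - 5)*(n + 1)*(n)
(2) = (g - 5)*(g^2 - 2*g - 3) = (g - 5)*(g - 3)*(g + 1)
(3) = (c + 1)*(c^2 - 4*c - 5) = (c + 1)^2*(c - 5)
(4) = (x - 2)*(x^4 - 2*x^3 - 7*x^2 - 4*x) = (x - 2)*(x + 1)*(x^3 - 3*x^2 - 4*x) = (x - 4)*(x - 2)*(x + 1)*(x^2 + x) = x*(x - 4)*(x - 2)*(x + 1)*(x + 1)
(5) = (h - 2)*(h^2 - 5*h) = (h - 5)*(h - 2)*(h)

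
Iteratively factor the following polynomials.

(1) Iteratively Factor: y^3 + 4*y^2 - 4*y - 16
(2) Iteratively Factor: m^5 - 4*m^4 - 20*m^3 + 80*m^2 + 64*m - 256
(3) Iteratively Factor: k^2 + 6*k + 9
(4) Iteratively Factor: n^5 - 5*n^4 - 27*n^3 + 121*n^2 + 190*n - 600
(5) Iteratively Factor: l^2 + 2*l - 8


(1) = (y - 2)*(y^2 + 6*y + 8) = (y - 2)*(y + 2)*(y + 4)
(2) = (m - 2)*(m^4 - 2*m^3 - 24*m^2 + 32*m + 128) = (m - 4)*(m - 2)*(m^3 + 2*m^2 - 16*m - 32) = (m - 4)^2*(m - 2)*(m^2 + 6*m + 8) = (m - 4)^2*(m - 2)*(m + 4)*(m + 2)
(3) = (k + 3)*(k + 3)
(4) = (n + 4)*(n^4 - 9*n^3 + 9*n^2 + 85*n - 150) = (n - 5)*(n + 4)*(n^3 - 4*n^2 - 11*n + 30) = (n - 5)*(n - 2)*(n + 4)*(n^2 - 2*n - 15) = (n - 5)*(n - 2)*(n + 3)*(n + 4)*(n - 5)
(5) = (l + 4)*(l - 2)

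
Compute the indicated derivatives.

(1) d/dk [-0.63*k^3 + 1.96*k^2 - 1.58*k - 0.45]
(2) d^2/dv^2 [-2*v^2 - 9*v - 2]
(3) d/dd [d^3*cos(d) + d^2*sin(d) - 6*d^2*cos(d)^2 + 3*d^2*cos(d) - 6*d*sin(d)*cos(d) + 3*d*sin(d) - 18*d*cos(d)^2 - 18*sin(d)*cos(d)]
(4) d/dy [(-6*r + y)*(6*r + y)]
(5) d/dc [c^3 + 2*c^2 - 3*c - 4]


(1) = -1.89*k^2 + 3.92*k - 1.58
(2) = -4
(3) = -d^3*sin(d) - 3*d^2*sin(d) + 6*d^2*sin(2*d) + 4*d^2*cos(d) + 2*d*sin(d) + 18*d*sin(2*d) + 9*d*cos(d) - 12*d*cos(2*d) - 6*d + 3*sin(d) - 3*sin(2*d) - 27*cos(2*d) - 9
(4) = 2*y
(5) = 3*c^2 + 4*c - 3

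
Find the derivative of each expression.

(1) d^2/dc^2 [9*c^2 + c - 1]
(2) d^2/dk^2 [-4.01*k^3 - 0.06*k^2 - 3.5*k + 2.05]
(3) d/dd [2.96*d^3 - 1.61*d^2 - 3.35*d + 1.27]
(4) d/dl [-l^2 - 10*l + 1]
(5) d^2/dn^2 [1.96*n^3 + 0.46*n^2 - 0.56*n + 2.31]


(1) = 18
(2) = -24.06*k - 0.12
(3) = 8.88*d^2 - 3.22*d - 3.35
(4) = -2*l - 10
(5) = 11.76*n + 0.92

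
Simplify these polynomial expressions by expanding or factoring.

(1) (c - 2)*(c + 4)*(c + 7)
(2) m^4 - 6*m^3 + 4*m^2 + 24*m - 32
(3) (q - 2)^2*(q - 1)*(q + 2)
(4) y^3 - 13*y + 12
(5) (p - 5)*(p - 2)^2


(1) = c^3 + 9*c^2 + 6*c - 56
(2) = (m - 4)*(m - 2)^2*(m + 2)
(3) = q^4 - 3*q^3 - 2*q^2 + 12*q - 8
(4) = (y - 3)*(y - 1)*(y + 4)
(5) = p^3 - 9*p^2 + 24*p - 20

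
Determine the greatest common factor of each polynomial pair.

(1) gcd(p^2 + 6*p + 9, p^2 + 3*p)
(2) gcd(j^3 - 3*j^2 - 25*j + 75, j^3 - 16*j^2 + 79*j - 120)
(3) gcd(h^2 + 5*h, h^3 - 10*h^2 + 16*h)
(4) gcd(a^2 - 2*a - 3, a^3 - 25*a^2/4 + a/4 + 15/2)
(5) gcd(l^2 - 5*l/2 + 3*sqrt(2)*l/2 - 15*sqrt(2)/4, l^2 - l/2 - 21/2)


(1) = p + 3
(2) = gcd((j - 5)*(j - 3)*(j + 5), (j - 8)*(j - 5)*(j - 3)) = j^2 - 8*j + 15
(3) = gcd(h*(h + 5), h*(h - 8)*(h - 2)) = h
(4) = a + 1
(5) = gcd((l - 5/2)*(l + 3*sqrt(2)/2), (l - 7/2)*(l + 3)) = 1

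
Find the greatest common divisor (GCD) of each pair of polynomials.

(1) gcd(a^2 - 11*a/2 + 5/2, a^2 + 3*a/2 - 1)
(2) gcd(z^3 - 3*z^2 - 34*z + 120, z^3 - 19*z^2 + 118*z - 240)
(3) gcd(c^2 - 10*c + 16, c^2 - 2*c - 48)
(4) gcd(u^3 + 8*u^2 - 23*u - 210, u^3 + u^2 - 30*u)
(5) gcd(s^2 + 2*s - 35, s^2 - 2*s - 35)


(1) = gcd((a - 5)*(a - 1/2), (a - 1/2)*(a + 2)) = a - 1/2
(2) = gcd((z - 5)*(z - 4)*(z + 6), (z - 8)*(z - 6)*(z - 5)) = z - 5
(3) = c - 8
(4) = u^2 + u - 30
(5) = 1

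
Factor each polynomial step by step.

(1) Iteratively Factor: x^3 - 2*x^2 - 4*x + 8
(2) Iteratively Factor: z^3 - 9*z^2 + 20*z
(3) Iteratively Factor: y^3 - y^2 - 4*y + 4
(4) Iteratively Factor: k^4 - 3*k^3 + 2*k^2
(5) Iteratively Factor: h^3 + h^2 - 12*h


(1) = (x - 2)*(x^2 - 4) = (x - 2)*(x + 2)*(x - 2)
(2) = (z - 4)*(z^2 - 5*z) = z*(z - 4)*(z - 5)
(3) = (y - 2)*(y^2 + y - 2) = (y - 2)*(y - 1)*(y + 2)
(4) = (k - 2)*(k^3 - k^2) = k*(k - 2)*(k^2 - k) = k^2*(k - 2)*(k - 1)
(5) = (h)*(h^2 + h - 12) = h*(h - 3)*(h + 4)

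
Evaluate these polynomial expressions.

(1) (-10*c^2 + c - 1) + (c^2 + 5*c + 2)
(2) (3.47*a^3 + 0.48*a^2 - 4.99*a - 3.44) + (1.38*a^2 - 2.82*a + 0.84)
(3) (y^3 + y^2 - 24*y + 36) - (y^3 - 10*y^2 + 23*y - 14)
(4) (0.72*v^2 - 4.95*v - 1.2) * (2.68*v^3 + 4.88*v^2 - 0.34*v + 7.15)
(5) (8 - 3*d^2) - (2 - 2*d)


(1) = -9*c^2 + 6*c + 1
(2) = 3.47*a^3 + 1.86*a^2 - 7.81*a - 2.6
(3) = 11*y^2 - 47*y + 50
(4) = 1.9296*v^5 - 9.7524*v^4 - 27.6168*v^3 + 0.975*v^2 - 34.9845*v - 8.58
(5) = -3*d^2 + 2*d + 6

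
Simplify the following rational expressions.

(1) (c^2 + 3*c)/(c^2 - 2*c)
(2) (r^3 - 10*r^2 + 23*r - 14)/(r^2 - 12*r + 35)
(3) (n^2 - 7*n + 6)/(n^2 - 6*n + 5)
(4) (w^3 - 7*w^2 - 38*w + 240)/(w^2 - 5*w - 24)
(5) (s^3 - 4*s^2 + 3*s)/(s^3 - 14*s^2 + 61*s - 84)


(1) = (c + 3)/(c - 2)
(2) = (r^2 - 3*r + 2)/(r - 5)
(3) = (n - 6)/(n - 5)
(4) = (w^2 + w - 30)/(w + 3)
(5) = (s^2 - s)/(s^2 - 11*s + 28)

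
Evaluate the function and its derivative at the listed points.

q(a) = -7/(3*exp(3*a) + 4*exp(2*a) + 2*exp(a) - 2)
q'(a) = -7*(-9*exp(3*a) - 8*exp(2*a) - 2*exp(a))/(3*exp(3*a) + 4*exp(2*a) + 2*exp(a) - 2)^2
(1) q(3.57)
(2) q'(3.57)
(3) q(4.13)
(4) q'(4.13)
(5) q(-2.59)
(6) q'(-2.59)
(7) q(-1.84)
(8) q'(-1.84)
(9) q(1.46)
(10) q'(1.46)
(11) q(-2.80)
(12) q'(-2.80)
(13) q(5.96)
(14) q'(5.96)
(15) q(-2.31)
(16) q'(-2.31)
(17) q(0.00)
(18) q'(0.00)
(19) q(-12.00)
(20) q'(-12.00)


(1) = -0.00
(2) = 0.00
(3) = -0.00
(4) = 0.00
(5) = 3.83
(6) = 0.42
(7) = 4.46
(8) = 1.58
(9) = -0.02
(10) = 0.06
(11) = 3.76
(12) = 0.31
(13) = -0.00
(14) = 0.00
(15) = 3.98
(16) = 0.65
(17) = -1.00
(18) = 2.71
(19) = 3.50
(20) = 0.00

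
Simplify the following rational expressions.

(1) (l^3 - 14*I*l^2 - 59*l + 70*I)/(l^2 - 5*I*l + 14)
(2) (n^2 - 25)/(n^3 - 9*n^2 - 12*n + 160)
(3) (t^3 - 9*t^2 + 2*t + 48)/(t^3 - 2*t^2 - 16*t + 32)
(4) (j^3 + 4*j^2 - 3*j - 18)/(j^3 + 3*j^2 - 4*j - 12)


(1) = (l^2 - 7*I*l - 10)/(l + 2*I)
(2) = (n + 5)/(n^2 - 4*n - 32)
(3) = (t^3 - 9*t^2 + 2*t + 48)/(t^3 - 2*t^2 - 16*t + 32)
(4) = (j + 3)/(j + 2)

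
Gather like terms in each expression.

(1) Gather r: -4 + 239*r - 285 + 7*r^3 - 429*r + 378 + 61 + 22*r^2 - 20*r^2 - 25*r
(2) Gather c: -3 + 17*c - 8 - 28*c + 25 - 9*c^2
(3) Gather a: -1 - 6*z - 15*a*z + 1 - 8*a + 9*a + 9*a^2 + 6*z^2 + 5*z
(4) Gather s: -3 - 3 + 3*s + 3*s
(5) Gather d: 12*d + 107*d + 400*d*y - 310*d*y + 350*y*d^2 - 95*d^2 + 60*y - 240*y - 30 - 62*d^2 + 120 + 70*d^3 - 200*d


(1) = 7*r^3 + 2*r^2 - 215*r + 150
(2) = -9*c^2 - 11*c + 14
(3) = 9*a^2 + a*(1 - 15*z) + 6*z^2 - z
(4) = 6*s - 6
(5) = 70*d^3 + d^2*(350*y - 157) + d*(90*y - 81) - 180*y + 90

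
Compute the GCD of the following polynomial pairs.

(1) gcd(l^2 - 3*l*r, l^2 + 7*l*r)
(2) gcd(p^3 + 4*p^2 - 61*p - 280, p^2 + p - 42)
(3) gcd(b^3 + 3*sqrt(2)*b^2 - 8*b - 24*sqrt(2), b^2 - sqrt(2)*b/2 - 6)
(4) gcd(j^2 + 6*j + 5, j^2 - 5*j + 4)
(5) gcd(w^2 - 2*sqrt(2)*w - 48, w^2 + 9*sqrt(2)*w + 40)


(1) = l
(2) = gcd((p - 8)*(p + 5)*(p + 7), (p - 6)*(p + 7)) = p + 7
(3) = b - 2*sqrt(2)
(4) = gcd((j + 1)*(j + 5), (j - 4)*(j - 1)) = 1
(5) = gcd((w - 6*sqrt(2))*(w + 4*sqrt(2)), (w + 4*sqrt(2))*(w + 5*sqrt(2))) = w + 4*sqrt(2)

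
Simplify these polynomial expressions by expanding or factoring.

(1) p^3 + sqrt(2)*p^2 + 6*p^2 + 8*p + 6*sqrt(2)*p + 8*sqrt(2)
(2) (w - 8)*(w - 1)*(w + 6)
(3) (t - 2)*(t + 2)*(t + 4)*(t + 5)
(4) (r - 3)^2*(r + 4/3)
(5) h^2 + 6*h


(1) = (p + 2)*(p + 4)*(p + sqrt(2))
(2) = w^3 - 3*w^2 - 46*w + 48
(3) = t^4 + 9*t^3 + 16*t^2 - 36*t - 80
(4) = r^3 - 14*r^2/3 + r + 12
(5) = h*(h + 6)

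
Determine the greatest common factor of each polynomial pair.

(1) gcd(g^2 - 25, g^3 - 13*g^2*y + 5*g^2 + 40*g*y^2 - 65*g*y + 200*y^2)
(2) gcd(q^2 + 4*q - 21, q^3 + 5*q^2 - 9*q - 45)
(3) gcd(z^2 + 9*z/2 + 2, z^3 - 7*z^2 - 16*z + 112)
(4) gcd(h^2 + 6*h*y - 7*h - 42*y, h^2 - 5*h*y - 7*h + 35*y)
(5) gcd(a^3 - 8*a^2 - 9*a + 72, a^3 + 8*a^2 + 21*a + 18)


(1) = gcd((g - 5)*(g + 5), (g + 5)*(g - 8*y)*(g - 5*y)) = g + 5
(2) = q - 3
(3) = z + 4
(4) = h - 7
(5) = gcd((a - 8)*(a - 3)*(a + 3), (a + 2)*(a + 3)^2) = a + 3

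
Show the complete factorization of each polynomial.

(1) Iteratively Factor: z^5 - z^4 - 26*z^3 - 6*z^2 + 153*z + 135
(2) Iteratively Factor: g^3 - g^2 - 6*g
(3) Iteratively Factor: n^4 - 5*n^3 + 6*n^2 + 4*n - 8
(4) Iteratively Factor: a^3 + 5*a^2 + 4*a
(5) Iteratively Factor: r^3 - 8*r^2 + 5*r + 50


(1) = (z - 5)*(z^4 + 4*z^3 - 6*z^2 - 36*z - 27) = (z - 5)*(z - 3)*(z^3 + 7*z^2 + 15*z + 9) = (z - 5)*(z - 3)*(z + 3)*(z^2 + 4*z + 3) = (z - 5)*(z - 3)*(z + 1)*(z + 3)*(z + 3)
(2) = (g)*(g^2 - g - 6) = g*(g + 2)*(g - 3)
(3) = (n - 2)*(n^3 - 3*n^2 + 4) = (n - 2)^2*(n^2 - n - 2) = (n - 2)^2*(n + 1)*(n - 2)
(4) = (a)*(a^2 + 5*a + 4) = a*(a + 4)*(a + 1)
(5) = (r + 2)*(r^2 - 10*r + 25) = (r - 5)*(r + 2)*(r - 5)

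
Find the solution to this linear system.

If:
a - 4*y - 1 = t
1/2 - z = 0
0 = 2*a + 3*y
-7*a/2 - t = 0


Then:
a = 6/43
t = -21/43
y = -4/43
z = 1/2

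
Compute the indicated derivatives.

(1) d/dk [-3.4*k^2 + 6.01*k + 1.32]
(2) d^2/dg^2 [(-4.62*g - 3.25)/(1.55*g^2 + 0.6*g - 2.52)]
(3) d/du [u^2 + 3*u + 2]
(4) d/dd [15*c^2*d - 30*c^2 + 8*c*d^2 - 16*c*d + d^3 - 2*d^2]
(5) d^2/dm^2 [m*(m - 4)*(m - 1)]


(1) = 6.01 - 6.8*k
(2) = (-(3.1*g + 0.6)*(4.62*g + 3.25)*(6.2*g + 1.2) + (42.966*g + 15.619)*(1.55*g^2 + 0.6*g - 2.52))/(1.55*g^2 + 0.6*g - 2.52)^3
(3) = 2*u + 3
(4) = 15*c^2 + 16*c*d - 16*c + 3*d^2 - 4*d
(5) = 6*m - 10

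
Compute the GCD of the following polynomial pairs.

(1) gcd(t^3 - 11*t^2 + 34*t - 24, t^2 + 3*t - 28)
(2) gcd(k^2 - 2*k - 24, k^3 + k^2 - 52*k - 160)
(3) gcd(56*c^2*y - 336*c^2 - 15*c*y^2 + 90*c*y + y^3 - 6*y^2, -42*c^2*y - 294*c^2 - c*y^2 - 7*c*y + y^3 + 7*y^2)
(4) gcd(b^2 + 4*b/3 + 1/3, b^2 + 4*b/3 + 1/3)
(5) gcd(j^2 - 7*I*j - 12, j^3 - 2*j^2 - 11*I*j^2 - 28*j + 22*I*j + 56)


(1) = gcd((t - 6)*(t - 4)*(t - 1), (t - 4)*(t + 7)) = t - 4
(2) = k + 4
(3) = -7*c + y
(4) = gcd((b + 1/3)*(b + 1), (b + 1/3)*(b + 1)) = b^2 + 4*b/3 + 1/3
(5) = gcd((j - 4*I)*(j - 3*I), (j - 2)*(j - 7*I)*(j - 4*I)) = j - 4*I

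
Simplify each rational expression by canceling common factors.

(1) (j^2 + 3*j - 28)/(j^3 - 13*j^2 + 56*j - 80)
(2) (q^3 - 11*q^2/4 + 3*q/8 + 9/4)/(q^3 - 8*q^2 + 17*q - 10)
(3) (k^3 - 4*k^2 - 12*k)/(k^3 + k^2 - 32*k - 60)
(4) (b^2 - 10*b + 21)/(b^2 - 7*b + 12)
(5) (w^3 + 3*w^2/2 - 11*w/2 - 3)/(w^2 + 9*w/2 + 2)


(1) = (j + 7)/(j^2 - 9*j + 20)
(2) = (8*q^2 - 6*q - 9)/(8*q^2 - 48*q + 40)
(3) = k/(k + 5)
(4) = (b - 7)/(b - 4)
(5) = (w^2 + w - 6)/(w + 4)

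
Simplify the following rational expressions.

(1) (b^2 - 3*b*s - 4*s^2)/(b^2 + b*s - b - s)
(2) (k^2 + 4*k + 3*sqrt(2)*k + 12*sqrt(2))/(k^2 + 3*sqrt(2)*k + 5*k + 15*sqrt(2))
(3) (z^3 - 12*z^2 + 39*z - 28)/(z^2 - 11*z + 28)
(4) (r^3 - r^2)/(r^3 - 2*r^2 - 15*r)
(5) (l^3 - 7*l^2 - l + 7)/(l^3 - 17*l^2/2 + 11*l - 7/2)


(1) = (b - 4*s)/(b - 1)
(2) = (k + 4)/(k + 5)
(3) = z - 1
(4) = (r^2 - r)/(r^2 - 2*r - 15)
(5) = (2*l + 2)/(2*l - 1)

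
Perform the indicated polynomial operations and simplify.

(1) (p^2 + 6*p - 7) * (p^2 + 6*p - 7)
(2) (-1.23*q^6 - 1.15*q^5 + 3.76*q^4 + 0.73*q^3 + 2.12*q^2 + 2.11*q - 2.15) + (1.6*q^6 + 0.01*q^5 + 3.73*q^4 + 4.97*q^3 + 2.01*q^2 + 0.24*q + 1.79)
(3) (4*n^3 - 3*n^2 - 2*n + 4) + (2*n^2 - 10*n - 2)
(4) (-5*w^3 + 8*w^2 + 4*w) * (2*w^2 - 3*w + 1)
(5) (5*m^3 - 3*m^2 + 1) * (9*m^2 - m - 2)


(1) = p^4 + 12*p^3 + 22*p^2 - 84*p + 49
(2) = 0.37*q^6 - 1.14*q^5 + 7.49*q^4 + 5.7*q^3 + 4.13*q^2 + 2.35*q - 0.36
(3) = 4*n^3 - n^2 - 12*n + 2
(4) = -10*w^5 + 31*w^4 - 21*w^3 - 4*w^2 + 4*w
(5) = 45*m^5 - 32*m^4 - 7*m^3 + 15*m^2 - m - 2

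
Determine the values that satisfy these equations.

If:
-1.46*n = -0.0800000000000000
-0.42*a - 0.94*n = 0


Then:
a = -0.12
n = 0.05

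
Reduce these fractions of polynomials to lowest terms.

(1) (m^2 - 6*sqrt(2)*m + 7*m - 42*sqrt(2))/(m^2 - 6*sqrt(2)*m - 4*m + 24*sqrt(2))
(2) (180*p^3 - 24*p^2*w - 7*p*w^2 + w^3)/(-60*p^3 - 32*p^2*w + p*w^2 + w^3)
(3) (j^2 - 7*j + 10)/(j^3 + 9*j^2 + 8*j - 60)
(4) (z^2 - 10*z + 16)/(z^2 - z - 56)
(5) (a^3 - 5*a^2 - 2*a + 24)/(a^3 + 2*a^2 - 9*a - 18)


(1) = (m + 7)/(m - 4)
(2) = (-6*p + w)/(2*p + w)
(3) = (j - 5)/(j^2 + 11*j + 30)
(4) = (z - 2)/(z + 7)
(5) = (a - 4)/(a + 3)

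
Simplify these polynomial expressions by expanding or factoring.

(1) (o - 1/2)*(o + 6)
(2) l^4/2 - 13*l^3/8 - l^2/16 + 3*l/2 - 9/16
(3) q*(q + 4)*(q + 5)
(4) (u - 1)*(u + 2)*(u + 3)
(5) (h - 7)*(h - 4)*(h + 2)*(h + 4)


(1) = o^2 + 11*o/2 - 3
(2) = (l/2 + 1/2)*(l - 3)*(l - 3/4)*(l - 1/2)
(3) = q^3 + 9*q^2 + 20*q
(4) = u^3 + 4*u^2 + u - 6
(5) = h^4 - 5*h^3 - 30*h^2 + 80*h + 224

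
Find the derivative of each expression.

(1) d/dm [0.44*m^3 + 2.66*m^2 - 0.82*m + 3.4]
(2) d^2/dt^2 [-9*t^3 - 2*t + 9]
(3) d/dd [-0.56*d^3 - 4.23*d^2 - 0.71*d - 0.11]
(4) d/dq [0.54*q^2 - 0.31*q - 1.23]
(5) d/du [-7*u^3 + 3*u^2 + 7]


(1) = 1.32*m^2 + 5.32*m - 0.82
(2) = -54*t
(3) = -1.68*d^2 - 8.46*d - 0.71
(4) = 1.08*q - 0.31
(5) = 3*u*(2 - 7*u)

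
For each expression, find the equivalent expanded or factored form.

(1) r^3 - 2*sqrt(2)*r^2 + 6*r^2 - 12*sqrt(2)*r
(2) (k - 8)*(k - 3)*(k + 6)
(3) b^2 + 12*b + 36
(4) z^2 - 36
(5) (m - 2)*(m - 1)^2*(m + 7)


(1) = r*(r + 6)*(r - 2*sqrt(2))
(2) = k^3 - 5*k^2 - 42*k + 144
(3) = (b + 6)^2
(4) = (z - 6)*(z + 6)
(5) = m^4 + 3*m^3 - 23*m^2 + 33*m - 14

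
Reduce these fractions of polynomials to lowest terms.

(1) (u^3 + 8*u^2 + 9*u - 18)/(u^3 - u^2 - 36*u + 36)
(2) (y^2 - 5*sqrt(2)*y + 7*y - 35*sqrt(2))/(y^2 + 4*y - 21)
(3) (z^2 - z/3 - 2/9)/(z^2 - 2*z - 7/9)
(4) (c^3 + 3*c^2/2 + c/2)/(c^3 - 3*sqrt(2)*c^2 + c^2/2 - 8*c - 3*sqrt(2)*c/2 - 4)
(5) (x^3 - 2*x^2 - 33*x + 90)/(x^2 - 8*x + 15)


(1) = (u + 3)/(u - 6)
(2) = (y - 5*sqrt(2))/(y - 3)
(3) = (3*z - 2)/(3*z - 7)
(4) = (4*c^2 + 4*c)/(4*c^2 - 12*sqrt(2)*c - 32)
(5) = x + 6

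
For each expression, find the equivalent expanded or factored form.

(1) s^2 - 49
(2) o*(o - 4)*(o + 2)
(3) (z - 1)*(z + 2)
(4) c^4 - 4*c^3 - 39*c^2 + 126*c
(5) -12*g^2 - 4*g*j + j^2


(1) = (s - 7)*(s + 7)
(2) = o^3 - 2*o^2 - 8*o
(3) = z^2 + z - 2
(4) = c*(c - 7)*(c - 3)*(c + 6)
(5) = (-6*g + j)*(2*g + j)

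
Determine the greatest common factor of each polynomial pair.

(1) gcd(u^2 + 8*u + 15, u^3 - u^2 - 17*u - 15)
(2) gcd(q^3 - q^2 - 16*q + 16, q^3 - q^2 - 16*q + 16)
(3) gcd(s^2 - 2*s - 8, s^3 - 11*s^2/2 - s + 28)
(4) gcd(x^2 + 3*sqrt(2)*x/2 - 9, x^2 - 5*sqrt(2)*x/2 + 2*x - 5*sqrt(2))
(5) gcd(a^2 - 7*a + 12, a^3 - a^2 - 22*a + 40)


(1) = gcd((u + 3)*(u + 5), (u - 5)*(u + 1)*(u + 3)) = u + 3
(2) = gcd((q - 4)*(q - 1)*(q + 4), (q - 4)*(q - 1)*(q + 4)) = q^3 - q^2 - 16*q + 16
(3) = gcd((s - 4)*(s + 2), (s - 4)*(s - 7/2)*(s + 2)) = s^2 - 2*s - 8
(4) = 1
(5) = a - 4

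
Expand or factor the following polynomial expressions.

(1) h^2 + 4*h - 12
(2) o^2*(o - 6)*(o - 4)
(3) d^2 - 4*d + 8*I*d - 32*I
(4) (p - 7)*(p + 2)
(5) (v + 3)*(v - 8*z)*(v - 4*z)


(1) = (h - 2)*(h + 6)
(2) = o^4 - 10*o^3 + 24*o^2
(3) = (d - 4)*(d + 8*I)
(4) = p^2 - 5*p - 14
(5) = v^3 - 12*v^2*z + 3*v^2 + 32*v*z^2 - 36*v*z + 96*z^2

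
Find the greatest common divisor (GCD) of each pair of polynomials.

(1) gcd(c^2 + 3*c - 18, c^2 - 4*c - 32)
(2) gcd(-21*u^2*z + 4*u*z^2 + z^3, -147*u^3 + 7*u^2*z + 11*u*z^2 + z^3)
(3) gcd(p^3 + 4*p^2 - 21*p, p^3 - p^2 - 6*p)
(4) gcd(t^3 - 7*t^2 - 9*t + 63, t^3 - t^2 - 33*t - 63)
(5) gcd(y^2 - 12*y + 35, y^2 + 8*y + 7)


(1) = gcd((c - 3)*(c + 6), (c - 8)*(c + 4)) = 1
(2) = gcd(z*(-3*u + z)*(7*u + z), (-3*u + z)*(7*u + z)^2) = -21*u^2 + 4*u*z + z^2
(3) = gcd(p*(p - 3)*(p + 7), p*(p - 3)*(p + 2)) = p^2 - 3*p
(4) = t^2 - 4*t - 21
(5) = gcd((y - 7)*(y - 5), (y + 1)*(y + 7)) = 1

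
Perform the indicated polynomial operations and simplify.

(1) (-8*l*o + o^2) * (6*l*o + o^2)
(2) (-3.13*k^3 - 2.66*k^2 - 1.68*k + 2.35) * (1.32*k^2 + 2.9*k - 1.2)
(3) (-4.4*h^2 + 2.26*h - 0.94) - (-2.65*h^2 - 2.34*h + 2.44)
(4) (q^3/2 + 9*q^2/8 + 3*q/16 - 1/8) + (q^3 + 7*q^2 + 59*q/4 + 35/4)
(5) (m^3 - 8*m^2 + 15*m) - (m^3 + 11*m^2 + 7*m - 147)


(1) = -48*l^2*o^2 - 2*l*o^3 + o^4
(2) = -4.1316*k^5 - 12.5882*k^4 - 6.1756*k^3 + 1.422*k^2 + 8.831*k - 2.82
(3) = -1.75*h^2 + 4.6*h - 3.38
(4) = 3*q^3/2 + 65*q^2/8 + 239*q/16 + 69/8
(5) = -19*m^2 + 8*m + 147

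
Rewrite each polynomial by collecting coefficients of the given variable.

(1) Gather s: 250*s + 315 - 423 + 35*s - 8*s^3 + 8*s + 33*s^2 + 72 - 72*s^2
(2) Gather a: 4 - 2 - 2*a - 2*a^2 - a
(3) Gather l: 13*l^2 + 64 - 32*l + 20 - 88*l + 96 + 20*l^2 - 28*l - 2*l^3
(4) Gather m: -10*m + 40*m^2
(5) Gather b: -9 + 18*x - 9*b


(1) = -8*s^3 - 39*s^2 + 293*s - 36
(2) = -2*a^2 - 3*a + 2
(3) = -2*l^3 + 33*l^2 - 148*l + 180
(4) = 40*m^2 - 10*m
(5) = -9*b + 18*x - 9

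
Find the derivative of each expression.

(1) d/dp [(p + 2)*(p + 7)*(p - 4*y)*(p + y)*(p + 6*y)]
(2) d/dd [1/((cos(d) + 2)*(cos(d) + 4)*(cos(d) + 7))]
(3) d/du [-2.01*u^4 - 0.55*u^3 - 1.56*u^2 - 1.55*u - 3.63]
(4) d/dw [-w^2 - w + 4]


(1) = 5*p^4 + 12*p^3*y + 36*p^3 - 66*p^2*y^2 + 81*p^2*y + 42*p^2 - 48*p*y^3 - 396*p*y^2 + 84*p*y - 216*y^3 - 308*y^2
(2) = (-3*sin(d)^2 + 26*cos(d) + 53)*sin(d)/((cos(d) + 2)^2*(cos(d) + 4)^2*(cos(d) + 7)^2)
(3) = -8.04*u^3 - 1.65*u^2 - 3.12*u - 1.55
(4) = -2*w - 1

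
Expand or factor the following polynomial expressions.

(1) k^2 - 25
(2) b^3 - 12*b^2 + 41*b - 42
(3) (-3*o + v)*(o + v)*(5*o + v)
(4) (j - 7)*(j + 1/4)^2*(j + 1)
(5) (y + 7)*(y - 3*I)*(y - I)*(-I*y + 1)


(1) = (k - 5)*(k + 5)
(2) = (b - 7)*(b - 3)*(b - 2)
(3) = -15*o^3 - 13*o^2*v + 3*o*v^2 + v^3
(4) = j^4 - 11*j^3/2 - 159*j^2/16 - 31*j/8 - 7/16
(5) = -I*y^4 - 3*y^3 - 7*I*y^3 - 21*y^2 - I*y^2 - 3*y - 7*I*y - 21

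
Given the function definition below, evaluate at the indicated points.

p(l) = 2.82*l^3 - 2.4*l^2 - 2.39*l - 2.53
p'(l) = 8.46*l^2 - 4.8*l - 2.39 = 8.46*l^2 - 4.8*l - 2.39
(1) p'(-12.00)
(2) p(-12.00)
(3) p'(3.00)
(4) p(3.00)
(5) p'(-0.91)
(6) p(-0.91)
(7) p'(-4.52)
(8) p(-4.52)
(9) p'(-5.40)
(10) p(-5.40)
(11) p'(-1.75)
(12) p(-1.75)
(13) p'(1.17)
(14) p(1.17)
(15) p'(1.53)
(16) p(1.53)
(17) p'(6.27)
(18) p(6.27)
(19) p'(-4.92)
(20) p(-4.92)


(1) = 1273.45
(2) = -5192.41
(3) = 59.35
(4) = 44.84
(5) = 8.98
(6) = -4.47
(7) = 192.15
(8) = -301.17
(9) = 270.22
(10) = -503.66
(11) = 31.92
(12) = -20.81
(13) = 3.57
(14) = -4.10
(15) = 10.07
(16) = -1.70
(17) = 300.10
(18) = 583.24
(19) = 226.01
(20) = -384.72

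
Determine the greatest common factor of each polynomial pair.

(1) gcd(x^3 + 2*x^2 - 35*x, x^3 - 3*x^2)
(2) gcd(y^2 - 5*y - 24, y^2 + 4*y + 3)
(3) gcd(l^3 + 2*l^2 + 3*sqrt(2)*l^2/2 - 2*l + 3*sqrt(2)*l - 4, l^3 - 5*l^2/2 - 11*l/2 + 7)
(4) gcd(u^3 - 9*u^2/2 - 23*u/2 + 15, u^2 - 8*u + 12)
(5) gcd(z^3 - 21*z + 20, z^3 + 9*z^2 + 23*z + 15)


(1) = gcd(x*(x - 5)*(x + 7), x^2*(x - 3)) = x
(2) = y + 3
(3) = l + 2
(4) = gcd((u - 6)*(u - 1)*(u + 5/2), (u - 6)*(u - 2)) = u - 6
(5) = z + 5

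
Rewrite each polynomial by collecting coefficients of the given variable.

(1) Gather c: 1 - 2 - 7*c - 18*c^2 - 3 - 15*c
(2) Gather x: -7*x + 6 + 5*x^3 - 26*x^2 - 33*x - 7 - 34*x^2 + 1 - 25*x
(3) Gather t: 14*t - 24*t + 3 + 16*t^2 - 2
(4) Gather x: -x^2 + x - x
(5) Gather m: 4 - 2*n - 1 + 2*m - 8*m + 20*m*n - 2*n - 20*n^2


(1) = -18*c^2 - 22*c - 4
(2) = 5*x^3 - 60*x^2 - 65*x
(3) = 16*t^2 - 10*t + 1
(4) = -x^2
(5) = m*(20*n - 6) - 20*n^2 - 4*n + 3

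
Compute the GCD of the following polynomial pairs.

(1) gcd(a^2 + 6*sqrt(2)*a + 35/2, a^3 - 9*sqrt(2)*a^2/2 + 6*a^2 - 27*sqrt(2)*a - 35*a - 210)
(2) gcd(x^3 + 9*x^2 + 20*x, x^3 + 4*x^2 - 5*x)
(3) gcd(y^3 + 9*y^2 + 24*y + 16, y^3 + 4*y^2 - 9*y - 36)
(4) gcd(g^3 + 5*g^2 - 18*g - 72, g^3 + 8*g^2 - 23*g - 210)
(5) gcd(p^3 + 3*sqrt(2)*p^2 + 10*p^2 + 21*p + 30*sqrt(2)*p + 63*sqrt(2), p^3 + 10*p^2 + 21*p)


(1) = gcd((a + 5*sqrt(2)/2)*(a + 7*sqrt(2)/2), (a + 6)*(a - 7*sqrt(2))*(a + 5*sqrt(2)/2)) = a + 5*sqrt(2)/2
(2) = gcd(x*(x + 4)*(x + 5), x*(x - 1)*(x + 5)) = x^2 + 5*x
(3) = y + 4
(4) = g + 6
(5) = p^2 + 10*p + 21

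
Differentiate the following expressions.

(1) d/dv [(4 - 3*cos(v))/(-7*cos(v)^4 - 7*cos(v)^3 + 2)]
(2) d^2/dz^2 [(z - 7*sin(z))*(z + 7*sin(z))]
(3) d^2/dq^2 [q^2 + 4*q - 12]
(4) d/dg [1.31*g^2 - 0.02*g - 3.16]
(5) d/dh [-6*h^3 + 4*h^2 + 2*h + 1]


(1) = (63*(1 - cos(2*v))^2/4 - 105*cos(v)/2 + 21*cos(2*v) - 35*cos(3*v)/2 - 36)*sin(v)/(7*cos(v)^4 + 7*cos(v)^3 - 2)^2
(2) = 196*sin(z)^2 - 96
(3) = 2
(4) = 2.62*g - 0.02
(5) = -18*h^2 + 8*h + 2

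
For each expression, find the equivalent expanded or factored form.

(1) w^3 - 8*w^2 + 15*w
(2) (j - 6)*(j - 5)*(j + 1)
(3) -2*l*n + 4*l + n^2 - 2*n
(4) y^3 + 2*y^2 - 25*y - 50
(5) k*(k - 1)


(1) = w*(w - 5)*(w - 3)
(2) = j^3 - 10*j^2 + 19*j + 30
(3) = (-2*l + n)*(n - 2)
(4) = (y - 5)*(y + 2)*(y + 5)
(5) = k^2 - k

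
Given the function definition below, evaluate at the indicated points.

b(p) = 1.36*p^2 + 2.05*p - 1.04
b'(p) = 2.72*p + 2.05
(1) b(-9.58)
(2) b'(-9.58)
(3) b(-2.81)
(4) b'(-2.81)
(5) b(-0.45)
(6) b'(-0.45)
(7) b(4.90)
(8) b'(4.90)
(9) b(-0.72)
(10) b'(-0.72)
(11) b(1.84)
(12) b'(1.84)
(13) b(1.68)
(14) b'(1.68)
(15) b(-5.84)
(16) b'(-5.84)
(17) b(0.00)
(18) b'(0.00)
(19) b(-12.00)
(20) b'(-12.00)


(1) = 104.14
(2) = -24.01
(3) = 3.94
(4) = -5.59
(5) = -1.69
(6) = 0.83
(7) = 41.66
(8) = 15.38
(9) = -1.81
(10) = 0.09
(11) = 7.34
(12) = 7.05
(13) = 6.24
(14) = 6.62
(15) = 33.37
(16) = -13.83
(17) = -1.04
(18) = 2.05
(19) = 170.20
(20) = -30.59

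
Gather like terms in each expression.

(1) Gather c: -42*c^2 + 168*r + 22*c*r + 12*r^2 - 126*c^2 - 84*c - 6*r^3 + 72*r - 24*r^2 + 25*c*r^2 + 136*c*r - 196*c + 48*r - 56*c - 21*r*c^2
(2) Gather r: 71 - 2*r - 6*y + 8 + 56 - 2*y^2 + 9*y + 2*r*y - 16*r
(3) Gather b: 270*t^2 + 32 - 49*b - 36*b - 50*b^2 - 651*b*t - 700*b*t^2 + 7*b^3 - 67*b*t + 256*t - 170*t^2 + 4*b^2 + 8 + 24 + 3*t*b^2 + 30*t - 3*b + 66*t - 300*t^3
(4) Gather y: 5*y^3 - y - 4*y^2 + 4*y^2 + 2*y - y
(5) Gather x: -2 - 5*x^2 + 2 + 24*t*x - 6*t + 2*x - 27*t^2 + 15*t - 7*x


(1) = c^2*(-21*r - 168) + c*(25*r^2 + 158*r - 336) - 6*r^3 - 12*r^2 + 288*r
(2) = r*(2*y - 18) - 2*y^2 + 3*y + 135
(3) = 7*b^3 + b^2*(3*t - 46) + b*(-700*t^2 - 718*t - 88) - 300*t^3 + 100*t^2 + 352*t + 64
(4) = 5*y^3
(5) = -27*t^2 + 9*t - 5*x^2 + x*(24*t - 5)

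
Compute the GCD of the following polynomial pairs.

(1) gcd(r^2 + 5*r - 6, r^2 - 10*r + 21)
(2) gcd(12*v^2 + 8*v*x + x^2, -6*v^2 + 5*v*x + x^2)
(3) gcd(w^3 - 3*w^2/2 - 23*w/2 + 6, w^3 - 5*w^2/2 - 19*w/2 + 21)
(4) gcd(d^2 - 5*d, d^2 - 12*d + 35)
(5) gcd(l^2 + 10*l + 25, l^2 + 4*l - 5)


(1) = 1
(2) = gcd((2*v + x)*(6*v + x), (-v + x)*(6*v + x)) = 6*v + x
(3) = gcd((w - 4)*(w - 1/2)*(w + 3), (w - 7/2)*(w - 2)*(w + 3)) = w + 3
(4) = gcd(d*(d - 5), (d - 7)*(d - 5)) = d - 5
(5) = gcd((l + 5)^2, (l - 1)*(l + 5)) = l + 5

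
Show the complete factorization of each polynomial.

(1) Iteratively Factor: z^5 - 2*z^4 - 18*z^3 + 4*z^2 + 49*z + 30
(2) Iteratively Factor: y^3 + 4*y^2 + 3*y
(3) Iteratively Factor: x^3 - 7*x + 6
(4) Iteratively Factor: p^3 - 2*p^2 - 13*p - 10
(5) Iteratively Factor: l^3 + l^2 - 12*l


(1) = (z - 5)*(z^4 + 3*z^3 - 3*z^2 - 11*z - 6) = (z - 5)*(z + 3)*(z^3 - 3*z - 2) = (z - 5)*(z + 1)*(z + 3)*(z^2 - z - 2) = (z - 5)*(z - 2)*(z + 1)*(z + 3)*(z + 1)
(2) = (y + 1)*(y^2 + 3*y) = y*(y + 1)*(y + 3)
(3) = (x - 1)*(x^2 + x - 6) = (x - 1)*(x + 3)*(x - 2)
(4) = (p + 2)*(p^2 - 4*p - 5) = (p - 5)*(p + 2)*(p + 1)
(5) = (l)*(l^2 + l - 12) = l*(l - 3)*(l + 4)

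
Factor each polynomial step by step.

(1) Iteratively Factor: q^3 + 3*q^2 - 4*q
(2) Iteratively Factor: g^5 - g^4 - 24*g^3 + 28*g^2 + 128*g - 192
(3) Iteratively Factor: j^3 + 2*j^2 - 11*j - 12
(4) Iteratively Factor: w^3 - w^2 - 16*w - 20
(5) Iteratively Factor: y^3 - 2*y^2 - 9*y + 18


(1) = (q - 1)*(q^2 + 4*q) = (q - 1)*(q + 4)*(q)
(2) = (g - 4)*(g^4 + 3*g^3 - 12*g^2 - 20*g + 48) = (g - 4)*(g + 3)*(g^3 - 12*g + 16) = (g - 4)*(g + 3)*(g + 4)*(g^2 - 4*g + 4) = (g - 4)*(g - 2)*(g + 3)*(g + 4)*(g - 2)
(3) = (j - 3)*(j^2 + 5*j + 4) = (j - 3)*(j + 1)*(j + 4)
(4) = (w + 2)*(w^2 - 3*w - 10) = (w + 2)^2*(w - 5)
(5) = (y - 3)*(y^2 + y - 6) = (y - 3)*(y + 3)*(y - 2)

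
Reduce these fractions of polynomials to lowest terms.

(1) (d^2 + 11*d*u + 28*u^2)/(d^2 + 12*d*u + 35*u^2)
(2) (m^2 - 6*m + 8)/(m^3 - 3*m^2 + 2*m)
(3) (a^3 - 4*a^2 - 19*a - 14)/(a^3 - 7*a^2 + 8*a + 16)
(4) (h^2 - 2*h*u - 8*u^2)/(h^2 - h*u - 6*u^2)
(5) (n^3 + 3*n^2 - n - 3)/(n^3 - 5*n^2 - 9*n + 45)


(1) = (d + 4*u)/(d + 5*u)
(2) = (m - 4)/(m^2 - m)
(3) = (a^2 - 5*a - 14)/(a^2 - 8*a + 16)
(4) = (-h + 4*u)/(-h + 3*u)
(5) = (n^2 - 1)/(n^2 - 8*n + 15)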